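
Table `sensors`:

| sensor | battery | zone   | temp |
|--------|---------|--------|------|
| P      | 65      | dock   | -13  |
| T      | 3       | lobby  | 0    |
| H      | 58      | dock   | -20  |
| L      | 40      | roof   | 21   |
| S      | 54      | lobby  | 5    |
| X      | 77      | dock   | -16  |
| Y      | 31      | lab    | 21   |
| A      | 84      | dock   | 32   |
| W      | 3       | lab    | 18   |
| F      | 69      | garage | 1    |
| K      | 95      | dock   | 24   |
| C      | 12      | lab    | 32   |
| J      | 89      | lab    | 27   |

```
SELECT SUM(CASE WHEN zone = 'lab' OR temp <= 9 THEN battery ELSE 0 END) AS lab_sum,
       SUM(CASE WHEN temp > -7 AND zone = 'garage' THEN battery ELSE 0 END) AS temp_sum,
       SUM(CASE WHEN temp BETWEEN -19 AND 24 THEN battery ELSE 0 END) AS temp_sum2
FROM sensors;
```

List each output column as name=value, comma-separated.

[lab_sum: zone = 'lab' OR temp <= 9]
sensor=P: ✓ → 65
sensor=T: ✓ → 3
sensor=H: ✓ → 58
sensor=L: ✗
sensor=S: ✓ → 54
sensor=X: ✓ → 77
sensor=Y: ✓ → 31
sensor=A: ✗
sensor=W: ✓ → 3
sensor=F: ✓ → 69
sensor=K: ✗
sensor=C: ✓ → 12
sensor=J: ✓ → 89
lab_sum = 65 + 3 + 58 + 54 + 77 + 31 + 3 + 69 + 12 + 89 = 461
—
[temp_sum: temp > -7 AND zone = 'garage']
sensor=P: ✗
sensor=T: ✗
sensor=H: ✗
sensor=L: ✗
sensor=S: ✗
sensor=X: ✗
sensor=Y: ✗
sensor=A: ✗
sensor=W: ✗
sensor=F: ✓ → 69
sensor=K: ✗
sensor=C: ✗
sensor=J: ✗
temp_sum = 69
—
[temp_sum2: temp BETWEEN -19 AND 24]
sensor=P: ✓ → 65
sensor=T: ✓ → 3
sensor=H: ✗
sensor=L: ✓ → 40
sensor=S: ✓ → 54
sensor=X: ✓ → 77
sensor=Y: ✓ → 31
sensor=A: ✗
sensor=W: ✓ → 3
sensor=F: ✓ → 69
sensor=K: ✓ → 95
sensor=C: ✗
sensor=J: ✗
temp_sum2 = 65 + 3 + 40 + 54 + 77 + 31 + 3 + 69 + 95 = 437

lab_sum=461, temp_sum=69, temp_sum2=437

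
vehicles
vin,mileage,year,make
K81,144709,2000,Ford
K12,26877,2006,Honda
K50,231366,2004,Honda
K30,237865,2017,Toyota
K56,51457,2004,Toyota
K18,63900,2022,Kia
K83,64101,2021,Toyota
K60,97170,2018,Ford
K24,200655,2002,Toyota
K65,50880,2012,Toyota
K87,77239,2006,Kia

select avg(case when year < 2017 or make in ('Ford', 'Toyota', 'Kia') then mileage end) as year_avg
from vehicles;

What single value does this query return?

vin=K81: ✓ → 144709
vin=K12: ✓ → 26877
vin=K50: ✓ → 231366
vin=K30: ✓ → 237865
vin=K56: ✓ → 51457
vin=K18: ✓ → 63900
vin=K83: ✓ → 64101
vin=K60: ✓ → 97170
vin=K24: ✓ → 200655
vin=K65: ✓ → 50880
vin=K87: ✓ → 77239
year_avg = (144709 + 26877 + 231366 + 237865 + 51457 + 63900 + 64101 + 97170 + 200655 + 50880 + 77239) / 11 = 113292.6363636364

113292.6363636364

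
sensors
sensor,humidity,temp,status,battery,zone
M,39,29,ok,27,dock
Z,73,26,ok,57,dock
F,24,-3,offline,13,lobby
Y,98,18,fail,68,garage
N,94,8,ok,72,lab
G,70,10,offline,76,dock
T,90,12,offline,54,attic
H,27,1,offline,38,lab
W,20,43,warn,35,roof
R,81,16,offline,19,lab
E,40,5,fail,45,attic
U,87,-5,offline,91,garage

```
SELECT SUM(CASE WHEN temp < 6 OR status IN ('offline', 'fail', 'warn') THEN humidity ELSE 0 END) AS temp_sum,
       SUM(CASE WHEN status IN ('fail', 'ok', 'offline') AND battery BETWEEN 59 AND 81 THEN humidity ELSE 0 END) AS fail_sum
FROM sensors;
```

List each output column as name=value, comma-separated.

temp_sum=537, fail_sum=262

[temp_sum: temp < 6 OR status IN ('offline', 'fail', 'warn')]
sensor=M: ✗
sensor=Z: ✗
sensor=F: ✓ → 24
sensor=Y: ✓ → 98
sensor=N: ✗
sensor=G: ✓ → 70
sensor=T: ✓ → 90
sensor=H: ✓ → 27
sensor=W: ✓ → 20
sensor=R: ✓ → 81
sensor=E: ✓ → 40
sensor=U: ✓ → 87
temp_sum = 24 + 98 + 70 + 90 + 27 + 20 + 81 + 40 + 87 = 537
—
[fail_sum: status IN ('fail', 'ok', 'offline') AND battery BETWEEN 59 AND 81]
sensor=M: ✗
sensor=Z: ✗
sensor=F: ✗
sensor=Y: ✓ → 98
sensor=N: ✓ → 94
sensor=G: ✓ → 70
sensor=T: ✗
sensor=H: ✗
sensor=W: ✗
sensor=R: ✗
sensor=E: ✗
sensor=U: ✗
fail_sum = 98 + 94 + 70 = 262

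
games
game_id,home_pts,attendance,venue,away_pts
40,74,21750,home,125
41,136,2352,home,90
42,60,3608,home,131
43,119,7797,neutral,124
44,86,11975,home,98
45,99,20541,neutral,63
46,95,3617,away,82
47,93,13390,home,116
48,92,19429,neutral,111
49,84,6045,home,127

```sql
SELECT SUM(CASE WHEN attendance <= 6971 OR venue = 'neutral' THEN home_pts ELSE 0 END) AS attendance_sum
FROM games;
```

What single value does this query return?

685

game_id=40: ✗
game_id=41: ✓ → 136
game_id=42: ✓ → 60
game_id=43: ✓ → 119
game_id=44: ✗
game_id=45: ✓ → 99
game_id=46: ✓ → 95
game_id=47: ✗
game_id=48: ✓ → 92
game_id=49: ✓ → 84
attendance_sum = 136 + 60 + 119 + 99 + 95 + 92 + 84 = 685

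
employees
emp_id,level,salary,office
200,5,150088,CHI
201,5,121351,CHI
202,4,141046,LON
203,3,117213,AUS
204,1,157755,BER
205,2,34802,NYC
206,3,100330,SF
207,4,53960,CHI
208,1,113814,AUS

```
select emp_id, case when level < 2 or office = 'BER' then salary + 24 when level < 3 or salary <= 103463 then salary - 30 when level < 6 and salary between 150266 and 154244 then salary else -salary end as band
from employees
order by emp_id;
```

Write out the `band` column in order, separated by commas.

emp_id=200: ELSE → -150088
emp_id=201: ELSE → -121351
emp_id=202: ELSE → -141046
emp_id=203: ELSE → -117213
emp_id=204: level < 2 or office = 'BER' → 157779
emp_id=205: level < 3 or salary <= 103463 → 34772
emp_id=206: level < 3 or salary <= 103463 → 100300
emp_id=207: level < 3 or salary <= 103463 → 53930
emp_id=208: level < 2 or office = 'BER' → 113838

-150088, -121351, -141046, -117213, 157779, 34772, 100300, 53930, 113838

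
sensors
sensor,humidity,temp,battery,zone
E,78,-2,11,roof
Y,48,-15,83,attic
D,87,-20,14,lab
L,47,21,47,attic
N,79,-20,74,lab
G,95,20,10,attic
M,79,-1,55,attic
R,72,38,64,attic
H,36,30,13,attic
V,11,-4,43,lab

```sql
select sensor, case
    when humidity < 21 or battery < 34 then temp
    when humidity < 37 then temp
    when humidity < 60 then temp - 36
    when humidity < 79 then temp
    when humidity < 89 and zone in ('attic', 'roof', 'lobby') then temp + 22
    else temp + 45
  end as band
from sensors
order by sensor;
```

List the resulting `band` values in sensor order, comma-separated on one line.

sensor=D: humidity < 21 or battery < 34 → -20
sensor=E: humidity < 21 or battery < 34 → -2
sensor=G: humidity < 21 or battery < 34 → 20
sensor=H: humidity < 21 or battery < 34 → 30
sensor=L: humidity < 60 → -15
sensor=M: humidity < 89 and zone in ('attic', 'roof', 'lobby') → 21
sensor=N: ELSE → 25
sensor=R: humidity < 79 → 38
sensor=V: humidity < 21 or battery < 34 → -4
sensor=Y: humidity < 60 → -51

-20, -2, 20, 30, -15, 21, 25, 38, -4, -51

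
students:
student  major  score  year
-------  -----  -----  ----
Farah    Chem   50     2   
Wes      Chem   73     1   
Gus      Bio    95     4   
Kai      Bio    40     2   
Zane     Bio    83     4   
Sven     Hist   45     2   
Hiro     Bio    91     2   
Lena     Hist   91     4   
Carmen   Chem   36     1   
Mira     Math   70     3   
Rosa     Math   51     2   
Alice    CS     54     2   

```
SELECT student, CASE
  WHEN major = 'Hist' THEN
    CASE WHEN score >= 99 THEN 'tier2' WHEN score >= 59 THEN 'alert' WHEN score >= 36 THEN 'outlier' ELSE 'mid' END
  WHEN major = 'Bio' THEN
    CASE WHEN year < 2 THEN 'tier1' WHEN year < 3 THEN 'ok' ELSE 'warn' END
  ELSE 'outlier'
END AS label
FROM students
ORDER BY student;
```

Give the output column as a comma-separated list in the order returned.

outlier, outlier, outlier, warn, ok, ok, alert, outlier, outlier, outlier, outlier, warn

student=Alice: major='CS' → outer ELSE → outlier
student=Carmen: major='Chem' → outer ELSE → outlier
student=Farah: major='Chem' → outer ELSE → outlier
student=Gus: major='Bio' → inner[ELSE] → warn
student=Hiro: major='Bio' → inner[year < 3] → ok
student=Kai: major='Bio' → inner[year < 3] → ok
student=Lena: major='Hist' → inner[score >= 59] → alert
student=Mira: major='Math' → outer ELSE → outlier
student=Rosa: major='Math' → outer ELSE → outlier
student=Sven: major='Hist' → inner[score >= 36] → outlier
student=Wes: major='Chem' → outer ELSE → outlier
student=Zane: major='Bio' → inner[ELSE] → warn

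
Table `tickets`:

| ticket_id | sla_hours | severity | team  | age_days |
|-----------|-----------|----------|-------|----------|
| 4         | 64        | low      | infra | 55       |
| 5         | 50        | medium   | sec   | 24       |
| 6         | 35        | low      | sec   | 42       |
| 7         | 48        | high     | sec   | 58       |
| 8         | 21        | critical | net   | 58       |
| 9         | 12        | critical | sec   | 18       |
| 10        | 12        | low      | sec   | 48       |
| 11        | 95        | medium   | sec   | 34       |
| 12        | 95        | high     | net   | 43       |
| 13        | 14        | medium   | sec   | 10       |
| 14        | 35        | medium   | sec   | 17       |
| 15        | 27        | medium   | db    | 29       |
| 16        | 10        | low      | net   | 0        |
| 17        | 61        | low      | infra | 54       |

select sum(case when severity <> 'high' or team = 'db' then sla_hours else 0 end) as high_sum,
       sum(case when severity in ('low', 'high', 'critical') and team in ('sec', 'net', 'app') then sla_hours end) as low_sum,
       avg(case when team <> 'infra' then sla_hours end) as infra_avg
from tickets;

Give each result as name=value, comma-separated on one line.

high_sum=436, low_sum=233, infra_avg=37.8333333333

[high_sum: severity <> 'high' or team = 'db']
ticket_id=4: ✓ → 64
ticket_id=5: ✓ → 50
ticket_id=6: ✓ → 35
ticket_id=7: ✗
ticket_id=8: ✓ → 21
ticket_id=9: ✓ → 12
ticket_id=10: ✓ → 12
ticket_id=11: ✓ → 95
ticket_id=12: ✗
ticket_id=13: ✓ → 14
ticket_id=14: ✓ → 35
ticket_id=15: ✓ → 27
ticket_id=16: ✓ → 10
ticket_id=17: ✓ → 61
high_sum = 64 + 50 + 35 + 21 + 12 + 12 + 95 + 14 + 35 + 27 + 10 + 61 = 436
—
[low_sum: severity in ('low', 'high', 'critical') and team in ('sec', 'net', 'app')]
ticket_id=4: ✗
ticket_id=5: ✗
ticket_id=6: ✓ → 35
ticket_id=7: ✓ → 48
ticket_id=8: ✓ → 21
ticket_id=9: ✓ → 12
ticket_id=10: ✓ → 12
ticket_id=11: ✗
ticket_id=12: ✓ → 95
ticket_id=13: ✗
ticket_id=14: ✗
ticket_id=15: ✗
ticket_id=16: ✓ → 10
ticket_id=17: ✗
low_sum = 35 + 48 + 21 + 12 + 12 + 95 + 10 = 233
—
[infra_avg: team <> 'infra']
ticket_id=4: ✗
ticket_id=5: ✓ → 50
ticket_id=6: ✓ → 35
ticket_id=7: ✓ → 48
ticket_id=8: ✓ → 21
ticket_id=9: ✓ → 12
ticket_id=10: ✓ → 12
ticket_id=11: ✓ → 95
ticket_id=12: ✓ → 95
ticket_id=13: ✓ → 14
ticket_id=14: ✓ → 35
ticket_id=15: ✓ → 27
ticket_id=16: ✓ → 10
ticket_id=17: ✗
infra_avg = (50 + 35 + 48 + 21 + 12 + 12 + 95 + 95 + 14 + 35 + 27 + 10) / 12 = 37.8333333333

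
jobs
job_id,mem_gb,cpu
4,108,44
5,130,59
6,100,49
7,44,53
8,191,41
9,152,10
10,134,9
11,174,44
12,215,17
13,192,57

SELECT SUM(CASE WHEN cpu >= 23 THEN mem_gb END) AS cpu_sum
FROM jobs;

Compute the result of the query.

job_id=4: ✓ → 108
job_id=5: ✓ → 130
job_id=6: ✓ → 100
job_id=7: ✓ → 44
job_id=8: ✓ → 191
job_id=9: ✗
job_id=10: ✗
job_id=11: ✓ → 174
job_id=12: ✗
job_id=13: ✓ → 192
cpu_sum = 108 + 130 + 100 + 44 + 191 + 174 + 192 = 939

939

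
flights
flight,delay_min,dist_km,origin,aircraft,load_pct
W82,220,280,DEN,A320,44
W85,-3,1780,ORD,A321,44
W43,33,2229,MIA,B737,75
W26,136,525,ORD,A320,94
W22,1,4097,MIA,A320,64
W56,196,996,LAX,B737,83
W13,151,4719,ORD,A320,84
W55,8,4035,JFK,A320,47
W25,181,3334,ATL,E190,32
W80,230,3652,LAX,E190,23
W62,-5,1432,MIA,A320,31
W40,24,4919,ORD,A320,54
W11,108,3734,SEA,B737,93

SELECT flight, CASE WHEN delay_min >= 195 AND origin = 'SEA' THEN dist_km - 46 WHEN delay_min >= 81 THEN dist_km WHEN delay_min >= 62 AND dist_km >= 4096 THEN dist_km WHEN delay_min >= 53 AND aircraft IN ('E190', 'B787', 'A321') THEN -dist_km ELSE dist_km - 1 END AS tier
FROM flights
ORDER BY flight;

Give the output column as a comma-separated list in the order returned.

flight=W11: delay_min >= 81 → 3734
flight=W13: delay_min >= 81 → 4719
flight=W22: ELSE → 4096
flight=W25: delay_min >= 81 → 3334
flight=W26: delay_min >= 81 → 525
flight=W40: ELSE → 4918
flight=W43: ELSE → 2228
flight=W55: ELSE → 4034
flight=W56: delay_min >= 81 → 996
flight=W62: ELSE → 1431
flight=W80: delay_min >= 81 → 3652
flight=W82: delay_min >= 81 → 280
flight=W85: ELSE → 1779

3734, 4719, 4096, 3334, 525, 4918, 2228, 4034, 996, 1431, 3652, 280, 1779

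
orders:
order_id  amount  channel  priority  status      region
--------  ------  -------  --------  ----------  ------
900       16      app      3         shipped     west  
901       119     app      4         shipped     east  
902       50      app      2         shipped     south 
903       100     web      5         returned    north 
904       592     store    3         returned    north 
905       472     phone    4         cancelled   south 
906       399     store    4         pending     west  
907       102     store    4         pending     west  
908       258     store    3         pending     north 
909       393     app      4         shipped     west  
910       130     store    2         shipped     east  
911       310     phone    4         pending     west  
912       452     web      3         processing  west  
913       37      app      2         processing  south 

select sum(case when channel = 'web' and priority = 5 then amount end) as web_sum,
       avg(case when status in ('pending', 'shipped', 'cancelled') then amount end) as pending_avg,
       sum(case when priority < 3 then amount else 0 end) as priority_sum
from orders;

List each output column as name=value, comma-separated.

web_sum=100, pending_avg=224.9, priority_sum=217

[web_sum: channel = 'web' and priority = 5]
order_id=900: ✗
order_id=901: ✗
order_id=902: ✗
order_id=903: ✓ → 100
order_id=904: ✗
order_id=905: ✗
order_id=906: ✗
order_id=907: ✗
order_id=908: ✗
order_id=909: ✗
order_id=910: ✗
order_id=911: ✗
order_id=912: ✗
order_id=913: ✗
web_sum = 100
—
[pending_avg: status in ('pending', 'shipped', 'cancelled')]
order_id=900: ✓ → 16
order_id=901: ✓ → 119
order_id=902: ✓ → 50
order_id=903: ✗
order_id=904: ✗
order_id=905: ✓ → 472
order_id=906: ✓ → 399
order_id=907: ✓ → 102
order_id=908: ✓ → 258
order_id=909: ✓ → 393
order_id=910: ✓ → 130
order_id=911: ✓ → 310
order_id=912: ✗
order_id=913: ✗
pending_avg = (16 + 119 + 50 + 472 + 399 + 102 + 258 + 393 + 130 + 310) / 10 = 224.9
—
[priority_sum: priority < 3]
order_id=900: ✗
order_id=901: ✗
order_id=902: ✓ → 50
order_id=903: ✗
order_id=904: ✗
order_id=905: ✗
order_id=906: ✗
order_id=907: ✗
order_id=908: ✗
order_id=909: ✗
order_id=910: ✓ → 130
order_id=911: ✗
order_id=912: ✗
order_id=913: ✓ → 37
priority_sum = 50 + 130 + 37 = 217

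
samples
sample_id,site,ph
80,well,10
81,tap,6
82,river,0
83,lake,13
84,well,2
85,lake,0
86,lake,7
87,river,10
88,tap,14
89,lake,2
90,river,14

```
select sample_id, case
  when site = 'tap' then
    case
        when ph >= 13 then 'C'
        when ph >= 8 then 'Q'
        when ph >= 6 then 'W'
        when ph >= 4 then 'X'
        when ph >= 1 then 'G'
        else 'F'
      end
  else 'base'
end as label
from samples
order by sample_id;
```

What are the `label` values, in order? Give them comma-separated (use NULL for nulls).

sample_id=80: site='well' → outer ELSE → base
sample_id=81: site='tap' → inner[ph >= 6] → W
sample_id=82: site='river' → outer ELSE → base
sample_id=83: site='lake' → outer ELSE → base
sample_id=84: site='well' → outer ELSE → base
sample_id=85: site='lake' → outer ELSE → base
sample_id=86: site='lake' → outer ELSE → base
sample_id=87: site='river' → outer ELSE → base
sample_id=88: site='tap' → inner[ph >= 13] → C
sample_id=89: site='lake' → outer ELSE → base
sample_id=90: site='river' → outer ELSE → base

base, W, base, base, base, base, base, base, C, base, base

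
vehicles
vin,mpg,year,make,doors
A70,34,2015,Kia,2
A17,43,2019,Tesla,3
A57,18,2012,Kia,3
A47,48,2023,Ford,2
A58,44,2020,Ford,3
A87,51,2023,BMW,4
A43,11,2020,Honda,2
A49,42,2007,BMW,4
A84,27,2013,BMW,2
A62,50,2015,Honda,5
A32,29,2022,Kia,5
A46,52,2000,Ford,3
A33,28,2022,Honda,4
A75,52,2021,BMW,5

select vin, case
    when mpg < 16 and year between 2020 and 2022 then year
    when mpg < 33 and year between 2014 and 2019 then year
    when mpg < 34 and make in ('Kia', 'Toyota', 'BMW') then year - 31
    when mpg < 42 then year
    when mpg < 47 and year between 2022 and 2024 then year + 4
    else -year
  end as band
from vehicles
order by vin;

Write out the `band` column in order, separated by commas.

-2019, 1991, 2022, 2020, -2000, -2023, -2007, 1981, -2020, -2015, 2015, -2021, 1982, -2023

vin=A17: ELSE → -2019
vin=A32: mpg < 34 and make in ('Kia', 'Toyota', 'BMW') → 1991
vin=A33: mpg < 42 → 2022
vin=A43: mpg < 16 and year between 2020 and 2022 → 2020
vin=A46: ELSE → -2000
vin=A47: ELSE → -2023
vin=A49: ELSE → -2007
vin=A57: mpg < 34 and make in ('Kia', 'Toyota', 'BMW') → 1981
vin=A58: ELSE → -2020
vin=A62: ELSE → -2015
vin=A70: mpg < 42 → 2015
vin=A75: ELSE → -2021
vin=A84: mpg < 34 and make in ('Kia', 'Toyota', 'BMW') → 1982
vin=A87: ELSE → -2023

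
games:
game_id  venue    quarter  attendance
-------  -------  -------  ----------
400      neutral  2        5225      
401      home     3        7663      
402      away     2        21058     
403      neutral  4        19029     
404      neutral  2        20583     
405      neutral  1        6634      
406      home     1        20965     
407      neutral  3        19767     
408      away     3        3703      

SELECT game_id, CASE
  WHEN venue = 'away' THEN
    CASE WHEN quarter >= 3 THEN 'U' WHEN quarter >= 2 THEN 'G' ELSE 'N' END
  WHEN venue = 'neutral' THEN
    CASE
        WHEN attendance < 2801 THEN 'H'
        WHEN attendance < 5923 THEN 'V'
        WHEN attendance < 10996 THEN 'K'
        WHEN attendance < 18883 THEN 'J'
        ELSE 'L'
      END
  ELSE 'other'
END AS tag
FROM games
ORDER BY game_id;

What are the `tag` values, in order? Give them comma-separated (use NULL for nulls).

game_id=400: venue='neutral' → inner[attendance < 5923] → V
game_id=401: venue='home' → outer ELSE → other
game_id=402: venue='away' → inner[quarter >= 2] → G
game_id=403: venue='neutral' → inner[ELSE] → L
game_id=404: venue='neutral' → inner[ELSE] → L
game_id=405: venue='neutral' → inner[attendance < 10996] → K
game_id=406: venue='home' → outer ELSE → other
game_id=407: venue='neutral' → inner[ELSE] → L
game_id=408: venue='away' → inner[quarter >= 3] → U

V, other, G, L, L, K, other, L, U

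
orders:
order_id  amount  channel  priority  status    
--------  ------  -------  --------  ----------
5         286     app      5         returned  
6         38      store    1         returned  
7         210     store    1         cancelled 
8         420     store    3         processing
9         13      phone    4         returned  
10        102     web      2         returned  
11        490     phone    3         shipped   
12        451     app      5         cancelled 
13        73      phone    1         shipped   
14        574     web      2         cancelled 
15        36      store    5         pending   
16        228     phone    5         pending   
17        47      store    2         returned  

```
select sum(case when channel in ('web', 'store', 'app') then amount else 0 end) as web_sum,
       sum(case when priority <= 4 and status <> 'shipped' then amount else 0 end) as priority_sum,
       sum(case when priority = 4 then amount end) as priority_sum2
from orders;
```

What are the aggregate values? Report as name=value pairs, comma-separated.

web_sum=2164, priority_sum=1404, priority_sum2=13

[web_sum: channel in ('web', 'store', 'app')]
order_id=5: ✓ → 286
order_id=6: ✓ → 38
order_id=7: ✓ → 210
order_id=8: ✓ → 420
order_id=9: ✗
order_id=10: ✓ → 102
order_id=11: ✗
order_id=12: ✓ → 451
order_id=13: ✗
order_id=14: ✓ → 574
order_id=15: ✓ → 36
order_id=16: ✗
order_id=17: ✓ → 47
web_sum = 286 + 38 + 210 + 420 + 102 + 451 + 574 + 36 + 47 = 2164
—
[priority_sum: priority <= 4 and status <> 'shipped']
order_id=5: ✗
order_id=6: ✓ → 38
order_id=7: ✓ → 210
order_id=8: ✓ → 420
order_id=9: ✓ → 13
order_id=10: ✓ → 102
order_id=11: ✗
order_id=12: ✗
order_id=13: ✗
order_id=14: ✓ → 574
order_id=15: ✗
order_id=16: ✗
order_id=17: ✓ → 47
priority_sum = 38 + 210 + 420 + 13 + 102 + 574 + 47 = 1404
—
[priority_sum2: priority = 4]
order_id=5: ✗
order_id=6: ✗
order_id=7: ✗
order_id=8: ✗
order_id=9: ✓ → 13
order_id=10: ✗
order_id=11: ✗
order_id=12: ✗
order_id=13: ✗
order_id=14: ✗
order_id=15: ✗
order_id=16: ✗
order_id=17: ✗
priority_sum2 = 13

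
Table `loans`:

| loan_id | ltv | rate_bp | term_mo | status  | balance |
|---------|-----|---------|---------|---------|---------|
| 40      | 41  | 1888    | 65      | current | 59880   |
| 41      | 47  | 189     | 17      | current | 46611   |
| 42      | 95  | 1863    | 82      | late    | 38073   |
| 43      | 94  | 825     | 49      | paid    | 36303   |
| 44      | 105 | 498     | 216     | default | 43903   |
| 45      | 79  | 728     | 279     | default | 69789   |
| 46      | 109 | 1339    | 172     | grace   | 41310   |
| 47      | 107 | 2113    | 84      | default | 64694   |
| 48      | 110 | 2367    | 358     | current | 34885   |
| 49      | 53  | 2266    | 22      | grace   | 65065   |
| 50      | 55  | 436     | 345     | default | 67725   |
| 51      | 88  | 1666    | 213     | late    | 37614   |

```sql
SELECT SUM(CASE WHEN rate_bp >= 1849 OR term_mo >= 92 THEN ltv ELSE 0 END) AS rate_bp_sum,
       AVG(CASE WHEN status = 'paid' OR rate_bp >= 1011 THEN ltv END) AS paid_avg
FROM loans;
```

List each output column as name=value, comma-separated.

[rate_bp_sum: rate_bp >= 1849 OR term_mo >= 92]
loan_id=40: ✓ → 41
loan_id=41: ✗
loan_id=42: ✓ → 95
loan_id=43: ✗
loan_id=44: ✓ → 105
loan_id=45: ✓ → 79
loan_id=46: ✓ → 109
loan_id=47: ✓ → 107
loan_id=48: ✓ → 110
loan_id=49: ✓ → 53
loan_id=50: ✓ → 55
loan_id=51: ✓ → 88
rate_bp_sum = 41 + 95 + 105 + 79 + 109 + 107 + 110 + 53 + 55 + 88 = 842
—
[paid_avg: status = 'paid' OR rate_bp >= 1011]
loan_id=40: ✓ → 41
loan_id=41: ✗
loan_id=42: ✓ → 95
loan_id=43: ✓ → 94
loan_id=44: ✗
loan_id=45: ✗
loan_id=46: ✓ → 109
loan_id=47: ✓ → 107
loan_id=48: ✓ → 110
loan_id=49: ✓ → 53
loan_id=50: ✗
loan_id=51: ✓ → 88
paid_avg = (41 + 95 + 94 + 109 + 107 + 110 + 53 + 88) / 8 = 87.125

rate_bp_sum=842, paid_avg=87.125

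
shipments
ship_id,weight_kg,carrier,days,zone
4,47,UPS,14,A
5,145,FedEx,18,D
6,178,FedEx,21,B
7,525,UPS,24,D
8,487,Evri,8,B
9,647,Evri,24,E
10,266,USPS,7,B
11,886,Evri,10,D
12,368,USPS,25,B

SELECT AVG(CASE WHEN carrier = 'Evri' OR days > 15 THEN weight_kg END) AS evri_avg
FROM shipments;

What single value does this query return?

462.2857142857

ship_id=4: ✗
ship_id=5: ✓ → 145
ship_id=6: ✓ → 178
ship_id=7: ✓ → 525
ship_id=8: ✓ → 487
ship_id=9: ✓ → 647
ship_id=10: ✗
ship_id=11: ✓ → 886
ship_id=12: ✓ → 368
evri_avg = (145 + 178 + 525 + 487 + 647 + 886 + 368) / 7 = 462.2857142857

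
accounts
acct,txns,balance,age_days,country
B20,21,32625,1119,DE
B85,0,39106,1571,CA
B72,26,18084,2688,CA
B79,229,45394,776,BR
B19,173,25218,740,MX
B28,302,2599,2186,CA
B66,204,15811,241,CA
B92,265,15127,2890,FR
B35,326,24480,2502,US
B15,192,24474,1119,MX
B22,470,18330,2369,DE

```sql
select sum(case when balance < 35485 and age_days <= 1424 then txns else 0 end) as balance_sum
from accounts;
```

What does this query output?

590

acct=B20: ✓ → 21
acct=B85: ✗
acct=B72: ✗
acct=B79: ✗
acct=B19: ✓ → 173
acct=B28: ✗
acct=B66: ✓ → 204
acct=B92: ✗
acct=B35: ✗
acct=B15: ✓ → 192
acct=B22: ✗
balance_sum = 21 + 173 + 204 + 192 = 590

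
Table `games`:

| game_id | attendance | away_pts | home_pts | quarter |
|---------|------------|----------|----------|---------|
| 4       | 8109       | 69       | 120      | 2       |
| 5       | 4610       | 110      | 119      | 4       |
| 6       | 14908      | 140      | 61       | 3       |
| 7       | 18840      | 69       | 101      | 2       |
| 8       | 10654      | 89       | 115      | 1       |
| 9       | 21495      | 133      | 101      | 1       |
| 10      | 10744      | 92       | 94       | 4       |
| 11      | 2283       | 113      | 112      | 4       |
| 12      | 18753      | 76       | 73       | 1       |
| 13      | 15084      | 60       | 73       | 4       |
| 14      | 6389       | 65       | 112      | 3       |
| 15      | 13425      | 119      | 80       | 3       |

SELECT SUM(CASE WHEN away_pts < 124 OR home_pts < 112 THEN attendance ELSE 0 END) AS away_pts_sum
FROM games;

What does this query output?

game_id=4: ✓ → 8109
game_id=5: ✓ → 4610
game_id=6: ✓ → 14908
game_id=7: ✓ → 18840
game_id=8: ✓ → 10654
game_id=9: ✓ → 21495
game_id=10: ✓ → 10744
game_id=11: ✓ → 2283
game_id=12: ✓ → 18753
game_id=13: ✓ → 15084
game_id=14: ✓ → 6389
game_id=15: ✓ → 13425
away_pts_sum = 8109 + 4610 + 14908 + 18840 + 10654 + 21495 + 10744 + 2283 + 18753 + 15084 + 6389 + 13425 = 145294

145294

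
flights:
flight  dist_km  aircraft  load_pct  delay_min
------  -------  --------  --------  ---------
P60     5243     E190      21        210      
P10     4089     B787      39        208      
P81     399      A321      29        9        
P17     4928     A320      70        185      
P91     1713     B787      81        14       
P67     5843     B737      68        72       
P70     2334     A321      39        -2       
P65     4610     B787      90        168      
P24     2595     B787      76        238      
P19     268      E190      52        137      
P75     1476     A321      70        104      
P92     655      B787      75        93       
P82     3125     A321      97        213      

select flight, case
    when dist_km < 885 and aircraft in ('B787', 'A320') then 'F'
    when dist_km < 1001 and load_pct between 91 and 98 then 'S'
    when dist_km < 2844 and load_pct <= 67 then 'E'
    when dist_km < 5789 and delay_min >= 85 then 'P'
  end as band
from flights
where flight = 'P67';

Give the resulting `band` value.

NULL

flight = P67: dist_km=5843, aircraft=B737, load_pct=68, delay_min=72.
dist_km < 885 and aircraft in ('B787', 'A320') → false
dist_km < 1001 and load_pct between 91 and 98 → false
dist_km < 2844 and load_pct <= 67 → false
dist_km < 5789 and delay_min >= 85 → false
No WHEN matched and there is no ELSE, so the CASE yields NULL.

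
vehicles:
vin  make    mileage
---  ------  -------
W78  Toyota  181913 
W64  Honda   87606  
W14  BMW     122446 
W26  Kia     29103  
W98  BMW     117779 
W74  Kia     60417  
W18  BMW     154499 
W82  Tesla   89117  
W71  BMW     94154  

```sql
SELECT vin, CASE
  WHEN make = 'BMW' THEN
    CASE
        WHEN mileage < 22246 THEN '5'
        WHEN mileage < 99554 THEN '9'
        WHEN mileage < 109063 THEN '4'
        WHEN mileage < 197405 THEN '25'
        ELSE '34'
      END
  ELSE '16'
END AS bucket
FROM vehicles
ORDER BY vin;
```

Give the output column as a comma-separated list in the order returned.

vin=W14: make='BMW' → inner[mileage < 197405] → 25
vin=W18: make='BMW' → inner[mileage < 197405] → 25
vin=W26: make='Kia' → outer ELSE → 16
vin=W64: make='Honda' → outer ELSE → 16
vin=W71: make='BMW' → inner[mileage < 99554] → 9
vin=W74: make='Kia' → outer ELSE → 16
vin=W78: make='Toyota' → outer ELSE → 16
vin=W82: make='Tesla' → outer ELSE → 16
vin=W98: make='BMW' → inner[mileage < 197405] → 25

25, 25, 16, 16, 9, 16, 16, 16, 25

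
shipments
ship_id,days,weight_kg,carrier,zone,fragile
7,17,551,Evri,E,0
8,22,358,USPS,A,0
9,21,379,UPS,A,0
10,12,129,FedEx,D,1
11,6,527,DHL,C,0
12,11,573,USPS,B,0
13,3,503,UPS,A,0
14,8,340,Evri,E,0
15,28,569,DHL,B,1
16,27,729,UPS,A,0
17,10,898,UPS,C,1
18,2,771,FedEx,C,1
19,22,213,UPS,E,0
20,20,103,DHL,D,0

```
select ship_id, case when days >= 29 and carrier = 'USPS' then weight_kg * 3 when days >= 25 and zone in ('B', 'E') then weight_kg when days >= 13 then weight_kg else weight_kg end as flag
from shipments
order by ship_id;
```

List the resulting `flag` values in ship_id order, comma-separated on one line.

551, 358, 379, 129, 527, 573, 503, 340, 569, 729, 898, 771, 213, 103

ship_id=7: days >= 13 → 551
ship_id=8: days >= 13 → 358
ship_id=9: days >= 13 → 379
ship_id=10: ELSE → 129
ship_id=11: ELSE → 527
ship_id=12: ELSE → 573
ship_id=13: ELSE → 503
ship_id=14: ELSE → 340
ship_id=15: days >= 25 and zone in ('B', 'E') → 569
ship_id=16: days >= 13 → 729
ship_id=17: ELSE → 898
ship_id=18: ELSE → 771
ship_id=19: days >= 13 → 213
ship_id=20: days >= 13 → 103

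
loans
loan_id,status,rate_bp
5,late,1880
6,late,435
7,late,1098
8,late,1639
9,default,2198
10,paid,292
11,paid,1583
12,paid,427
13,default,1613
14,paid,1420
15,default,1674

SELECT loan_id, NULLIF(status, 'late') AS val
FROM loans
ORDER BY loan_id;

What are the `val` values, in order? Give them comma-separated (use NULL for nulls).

loan_id=5: status=late vs late: equal → NULL
loan_id=6: status=late vs late: equal → NULL
loan_id=7: status=late vs late: equal → NULL
loan_id=8: status=late vs late: equal → NULL
loan_id=9: status=default vs late: differ → default
loan_id=10: status=paid vs late: differ → paid
loan_id=11: status=paid vs late: differ → paid
loan_id=12: status=paid vs late: differ → paid
loan_id=13: status=default vs late: differ → default
loan_id=14: status=paid vs late: differ → paid
loan_id=15: status=default vs late: differ → default

NULL, NULL, NULL, NULL, default, paid, paid, paid, default, paid, default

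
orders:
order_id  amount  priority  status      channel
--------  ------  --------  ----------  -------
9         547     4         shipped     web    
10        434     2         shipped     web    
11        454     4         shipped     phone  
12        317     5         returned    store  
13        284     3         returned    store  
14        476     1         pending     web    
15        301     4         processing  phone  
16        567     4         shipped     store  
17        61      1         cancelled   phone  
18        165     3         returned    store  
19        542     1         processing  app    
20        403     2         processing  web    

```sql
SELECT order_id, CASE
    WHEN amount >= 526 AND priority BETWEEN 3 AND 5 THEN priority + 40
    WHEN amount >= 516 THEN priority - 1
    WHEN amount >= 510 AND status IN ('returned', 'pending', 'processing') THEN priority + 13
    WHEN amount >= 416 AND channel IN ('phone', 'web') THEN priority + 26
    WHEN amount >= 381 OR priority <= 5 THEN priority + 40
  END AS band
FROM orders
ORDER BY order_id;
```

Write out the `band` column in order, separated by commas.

44, 28, 30, 45, 43, 27, 44, 44, 41, 43, 0, 42

order_id=9: amount >= 526 AND priority BETWEEN 3 AND 5 → 44
order_id=10: amount >= 416 AND channel IN ('phone', 'web') → 28
order_id=11: amount >= 416 AND channel IN ('phone', 'web') → 30
order_id=12: amount >= 381 OR priority <= 5 → 45
order_id=13: amount >= 381 OR priority <= 5 → 43
order_id=14: amount >= 416 AND channel IN ('phone', 'web') → 27
order_id=15: amount >= 381 OR priority <= 5 → 44
order_id=16: amount >= 526 AND priority BETWEEN 3 AND 5 → 44
order_id=17: amount >= 381 OR priority <= 5 → 41
order_id=18: amount >= 381 OR priority <= 5 → 43
order_id=19: amount >= 516 → 0
order_id=20: amount >= 381 OR priority <= 5 → 42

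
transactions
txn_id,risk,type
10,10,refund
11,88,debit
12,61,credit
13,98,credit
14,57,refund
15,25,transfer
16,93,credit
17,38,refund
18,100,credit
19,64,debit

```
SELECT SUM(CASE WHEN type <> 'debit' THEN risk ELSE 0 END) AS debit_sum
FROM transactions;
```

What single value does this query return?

txn_id=10: ✓ → 10
txn_id=11: ✗
txn_id=12: ✓ → 61
txn_id=13: ✓ → 98
txn_id=14: ✓ → 57
txn_id=15: ✓ → 25
txn_id=16: ✓ → 93
txn_id=17: ✓ → 38
txn_id=18: ✓ → 100
txn_id=19: ✗
debit_sum = 10 + 61 + 98 + 57 + 25 + 93 + 38 + 100 = 482

482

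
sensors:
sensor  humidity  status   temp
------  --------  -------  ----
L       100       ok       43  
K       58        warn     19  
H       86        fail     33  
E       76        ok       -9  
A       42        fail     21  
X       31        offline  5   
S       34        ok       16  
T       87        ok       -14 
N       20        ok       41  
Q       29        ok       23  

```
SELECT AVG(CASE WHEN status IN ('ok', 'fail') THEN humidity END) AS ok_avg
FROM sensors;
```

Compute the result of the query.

sensor=L: ✓ → 100
sensor=K: ✗
sensor=H: ✓ → 86
sensor=E: ✓ → 76
sensor=A: ✓ → 42
sensor=X: ✗
sensor=S: ✓ → 34
sensor=T: ✓ → 87
sensor=N: ✓ → 20
sensor=Q: ✓ → 29
ok_avg = (100 + 86 + 76 + 42 + 34 + 87 + 20 + 29) / 8 = 59.25

59.25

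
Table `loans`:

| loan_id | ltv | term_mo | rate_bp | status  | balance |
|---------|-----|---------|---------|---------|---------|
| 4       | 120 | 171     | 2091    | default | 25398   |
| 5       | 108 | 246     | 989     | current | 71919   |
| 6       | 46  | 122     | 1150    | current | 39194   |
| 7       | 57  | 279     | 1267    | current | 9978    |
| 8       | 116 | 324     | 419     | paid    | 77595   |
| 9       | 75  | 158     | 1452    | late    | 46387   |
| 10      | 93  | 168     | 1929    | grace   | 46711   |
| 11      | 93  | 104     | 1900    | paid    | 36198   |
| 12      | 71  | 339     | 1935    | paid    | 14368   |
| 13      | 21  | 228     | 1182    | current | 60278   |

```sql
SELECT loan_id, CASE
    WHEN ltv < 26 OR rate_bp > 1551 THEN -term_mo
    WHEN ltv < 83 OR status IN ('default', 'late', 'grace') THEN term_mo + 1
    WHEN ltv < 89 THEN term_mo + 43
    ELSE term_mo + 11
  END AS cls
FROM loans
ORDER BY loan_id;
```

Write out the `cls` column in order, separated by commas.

-171, 257, 123, 280, 335, 159, -168, -104, -339, -228

loan_id=4: ltv < 26 OR rate_bp > 1551 → -171
loan_id=5: ELSE → 257
loan_id=6: ltv < 83 OR status IN ('default', 'late', 'grace') → 123
loan_id=7: ltv < 83 OR status IN ('default', 'late', 'grace') → 280
loan_id=8: ELSE → 335
loan_id=9: ltv < 83 OR status IN ('default', 'late', 'grace') → 159
loan_id=10: ltv < 26 OR rate_bp > 1551 → -168
loan_id=11: ltv < 26 OR rate_bp > 1551 → -104
loan_id=12: ltv < 26 OR rate_bp > 1551 → -339
loan_id=13: ltv < 26 OR rate_bp > 1551 → -228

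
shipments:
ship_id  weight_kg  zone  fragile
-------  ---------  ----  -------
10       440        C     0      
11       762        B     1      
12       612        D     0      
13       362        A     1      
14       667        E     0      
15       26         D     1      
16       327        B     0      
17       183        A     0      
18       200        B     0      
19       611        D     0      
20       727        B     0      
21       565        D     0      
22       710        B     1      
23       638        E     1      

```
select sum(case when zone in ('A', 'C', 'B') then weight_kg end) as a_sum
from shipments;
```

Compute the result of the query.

3711

ship_id=10: ✓ → 440
ship_id=11: ✓ → 762
ship_id=12: ✗
ship_id=13: ✓ → 362
ship_id=14: ✗
ship_id=15: ✗
ship_id=16: ✓ → 327
ship_id=17: ✓ → 183
ship_id=18: ✓ → 200
ship_id=19: ✗
ship_id=20: ✓ → 727
ship_id=21: ✗
ship_id=22: ✓ → 710
ship_id=23: ✗
a_sum = 440 + 762 + 362 + 327 + 183 + 200 + 727 + 710 = 3711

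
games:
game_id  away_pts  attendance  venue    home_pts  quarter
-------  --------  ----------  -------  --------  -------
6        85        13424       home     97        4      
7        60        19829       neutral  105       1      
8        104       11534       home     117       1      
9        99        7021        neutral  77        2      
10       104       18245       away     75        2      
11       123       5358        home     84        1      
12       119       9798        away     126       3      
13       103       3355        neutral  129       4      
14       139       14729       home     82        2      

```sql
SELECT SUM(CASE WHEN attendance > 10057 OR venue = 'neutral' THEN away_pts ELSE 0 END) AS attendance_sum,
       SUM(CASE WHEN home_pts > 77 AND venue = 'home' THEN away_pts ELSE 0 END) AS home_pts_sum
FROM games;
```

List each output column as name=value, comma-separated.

[attendance_sum: attendance > 10057 OR venue = 'neutral']
game_id=6: ✓ → 85
game_id=7: ✓ → 60
game_id=8: ✓ → 104
game_id=9: ✓ → 99
game_id=10: ✓ → 104
game_id=11: ✗
game_id=12: ✗
game_id=13: ✓ → 103
game_id=14: ✓ → 139
attendance_sum = 85 + 60 + 104 + 99 + 104 + 103 + 139 = 694
—
[home_pts_sum: home_pts > 77 AND venue = 'home']
game_id=6: ✓ → 85
game_id=7: ✗
game_id=8: ✓ → 104
game_id=9: ✗
game_id=10: ✗
game_id=11: ✓ → 123
game_id=12: ✗
game_id=13: ✗
game_id=14: ✓ → 139
home_pts_sum = 85 + 104 + 123 + 139 = 451

attendance_sum=694, home_pts_sum=451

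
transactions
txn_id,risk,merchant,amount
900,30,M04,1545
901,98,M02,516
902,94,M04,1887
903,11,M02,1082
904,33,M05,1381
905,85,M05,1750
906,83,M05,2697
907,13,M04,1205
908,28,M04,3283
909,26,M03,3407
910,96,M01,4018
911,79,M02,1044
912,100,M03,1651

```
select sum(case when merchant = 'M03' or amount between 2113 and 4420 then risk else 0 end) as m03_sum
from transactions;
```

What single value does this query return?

333

txn_id=900: ✗
txn_id=901: ✗
txn_id=902: ✗
txn_id=903: ✗
txn_id=904: ✗
txn_id=905: ✗
txn_id=906: ✓ → 83
txn_id=907: ✗
txn_id=908: ✓ → 28
txn_id=909: ✓ → 26
txn_id=910: ✓ → 96
txn_id=911: ✗
txn_id=912: ✓ → 100
m03_sum = 83 + 28 + 26 + 96 + 100 = 333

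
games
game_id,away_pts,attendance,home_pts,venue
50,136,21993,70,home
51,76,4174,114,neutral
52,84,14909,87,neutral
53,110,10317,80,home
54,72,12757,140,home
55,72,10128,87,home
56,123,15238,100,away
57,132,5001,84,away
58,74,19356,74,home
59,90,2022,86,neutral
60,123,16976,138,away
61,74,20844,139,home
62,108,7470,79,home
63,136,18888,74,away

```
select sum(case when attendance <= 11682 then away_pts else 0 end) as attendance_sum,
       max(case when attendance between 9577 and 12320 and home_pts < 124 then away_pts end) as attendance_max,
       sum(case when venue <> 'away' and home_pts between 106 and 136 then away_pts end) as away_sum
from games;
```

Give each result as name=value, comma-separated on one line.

[attendance_sum: attendance <= 11682]
game_id=50: ✗
game_id=51: ✓ → 76
game_id=52: ✗
game_id=53: ✓ → 110
game_id=54: ✗
game_id=55: ✓ → 72
game_id=56: ✗
game_id=57: ✓ → 132
game_id=58: ✗
game_id=59: ✓ → 90
game_id=60: ✗
game_id=61: ✗
game_id=62: ✓ → 108
game_id=63: ✗
attendance_sum = 76 + 110 + 72 + 132 + 90 + 108 = 588
—
[attendance_max: attendance between 9577 and 12320 and home_pts < 124]
game_id=50: ✗
game_id=51: ✗
game_id=52: ✗
game_id=53: ✓ → 110
game_id=54: ✗
game_id=55: ✓ → 72
game_id=56: ✗
game_id=57: ✗
game_id=58: ✗
game_id=59: ✗
game_id=60: ✗
game_id=61: ✗
game_id=62: ✗
game_id=63: ✗
attendance_max = MAX(110, 72) = 110
—
[away_sum: venue <> 'away' and home_pts between 106 and 136]
game_id=50: ✗
game_id=51: ✓ → 76
game_id=52: ✗
game_id=53: ✗
game_id=54: ✗
game_id=55: ✗
game_id=56: ✗
game_id=57: ✗
game_id=58: ✗
game_id=59: ✗
game_id=60: ✗
game_id=61: ✗
game_id=62: ✗
game_id=63: ✗
away_sum = 76

attendance_sum=588, attendance_max=110, away_sum=76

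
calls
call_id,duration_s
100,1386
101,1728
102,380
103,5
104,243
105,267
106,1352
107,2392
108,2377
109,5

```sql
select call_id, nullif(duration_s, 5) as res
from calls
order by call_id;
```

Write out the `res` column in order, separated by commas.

1386, 1728, 380, NULL, 243, 267, 1352, 2392, 2377, NULL

call_id=100: duration_s=1386 vs 5: differ → 1386
call_id=101: duration_s=1728 vs 5: differ → 1728
call_id=102: duration_s=380 vs 5: differ → 380
call_id=103: duration_s=5 vs 5: equal → NULL
call_id=104: duration_s=243 vs 5: differ → 243
call_id=105: duration_s=267 vs 5: differ → 267
call_id=106: duration_s=1352 vs 5: differ → 1352
call_id=107: duration_s=2392 vs 5: differ → 2392
call_id=108: duration_s=2377 vs 5: differ → 2377
call_id=109: duration_s=5 vs 5: equal → NULL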